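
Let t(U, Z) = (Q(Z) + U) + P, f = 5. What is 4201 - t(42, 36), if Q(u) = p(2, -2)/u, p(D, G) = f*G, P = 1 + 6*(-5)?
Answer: 75389/18 ≈ 4188.3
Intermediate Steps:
P = -29 (P = 1 - 30 = -29)
p(D, G) = 5*G
Q(u) = -10/u (Q(u) = (5*(-2))/u = -10/u)
t(U, Z) = -29 + U - 10/Z (t(U, Z) = (-10/Z + U) - 29 = (U - 10/Z) - 29 = -29 + U - 10/Z)
4201 - t(42, 36) = 4201 - (-29 + 42 - 10/36) = 4201 - (-29 + 42 - 10*1/36) = 4201 - (-29 + 42 - 5/18) = 4201 - 1*229/18 = 4201 - 229/18 = 75389/18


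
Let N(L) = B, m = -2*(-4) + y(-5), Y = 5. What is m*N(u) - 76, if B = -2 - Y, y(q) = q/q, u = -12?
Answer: -139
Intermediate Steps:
y(q) = 1
B = -7 (B = -2 - 1*5 = -2 - 5 = -7)
m = 9 (m = -2*(-4) + 1 = 8 + 1 = 9)
N(L) = -7
m*N(u) - 76 = 9*(-7) - 76 = -63 - 76 = -139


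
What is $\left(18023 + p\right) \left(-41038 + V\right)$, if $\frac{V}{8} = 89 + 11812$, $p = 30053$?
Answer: $2604276920$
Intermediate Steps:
$V = 95208$ ($V = 8 \left(89 + 11812\right) = 8 \cdot 11901 = 95208$)
$\left(18023 + p\right) \left(-41038 + V\right) = \left(18023 + 30053\right) \left(-41038 + 95208\right) = 48076 \cdot 54170 = 2604276920$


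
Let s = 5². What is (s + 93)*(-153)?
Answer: -18054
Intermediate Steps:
s = 25
(s + 93)*(-153) = (25 + 93)*(-153) = 118*(-153) = -18054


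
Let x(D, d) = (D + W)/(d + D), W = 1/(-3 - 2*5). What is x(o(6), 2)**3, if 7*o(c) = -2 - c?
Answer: -50653/17576 ≈ -2.8819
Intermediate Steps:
o(c) = -2/7 - c/7 (o(c) = (-2 - c)/7 = -2/7 - c/7)
W = -1/13 (W = 1/(-3 - 10) = 1/(-13) = -1/13 ≈ -0.076923)
x(D, d) = (-1/13 + D)/(D + d) (x(D, d) = (D - 1/13)/(d + D) = (-1/13 + D)/(D + d))
x(o(6), 2)**3 = ((-1/13 + (-2/7 - 1/7*6))/((-2/7 - 1/7*6) + 2))**3 = ((-1/13 + (-2/7 - 6/7))/((-2/7 - 6/7) + 2))**3 = ((-1/13 - 8/7)/(-8/7 + 2))**3 = (-111/91/(6/7))**3 = ((7/6)*(-111/91))**3 = (-37/26)**3 = -50653/17576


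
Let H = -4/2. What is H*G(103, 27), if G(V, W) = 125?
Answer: -250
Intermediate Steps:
H = -2 (H = -4*½ = -2)
H*G(103, 27) = -2*125 = -250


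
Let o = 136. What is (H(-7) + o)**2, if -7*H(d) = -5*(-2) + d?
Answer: 900601/49 ≈ 18380.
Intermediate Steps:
H(d) = -10/7 - d/7 (H(d) = -(-5*(-2) + d)/7 = -(10 + d)/7 = -10/7 - d/7)
(H(-7) + o)**2 = ((-10/7 - 1/7*(-7)) + 136)**2 = ((-10/7 + 1) + 136)**2 = (-3/7 + 136)**2 = (949/7)**2 = 900601/49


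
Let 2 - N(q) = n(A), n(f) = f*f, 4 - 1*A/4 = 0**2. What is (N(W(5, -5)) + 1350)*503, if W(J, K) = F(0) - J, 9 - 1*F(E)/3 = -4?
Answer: 551288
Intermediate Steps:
F(E) = 39 (F(E) = 27 - 3*(-4) = 27 + 12 = 39)
A = 16 (A = 16 - 4*0**2 = 16 - 4*0 = 16 + 0 = 16)
W(J, K) = 39 - J
n(f) = f**2
N(q) = -254 (N(q) = 2 - 1*16**2 = 2 - 1*256 = 2 - 256 = -254)
(N(W(5, -5)) + 1350)*503 = (-254 + 1350)*503 = 1096*503 = 551288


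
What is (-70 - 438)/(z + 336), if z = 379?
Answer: -508/715 ≈ -0.71049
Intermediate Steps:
(-70 - 438)/(z + 336) = (-70 - 438)/(379 + 336) = -508/715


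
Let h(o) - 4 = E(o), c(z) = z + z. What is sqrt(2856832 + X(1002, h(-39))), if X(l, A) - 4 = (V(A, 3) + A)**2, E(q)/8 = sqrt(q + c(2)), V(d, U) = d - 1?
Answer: sqrt(2847925 + 224*I*sqrt(35)) ≈ 1687.6 + 0.393*I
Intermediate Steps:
V(d, U) = -1 + d
c(z) = 2*z
E(q) = 8*sqrt(4 + q) (E(q) = 8*sqrt(q + 2*2) = 8*sqrt(q + 4) = 8*sqrt(4 + q))
h(o) = 4 + 8*sqrt(4 + o)
X(l, A) = 4 + (-1 + 2*A)**2 (X(l, A) = 4 + ((-1 + A) + A)**2 = 4 + (-1 + 2*A)**2)
sqrt(2856832 + X(1002, h(-39))) = sqrt(2856832 + (4 + (-1 + 2*(4 + 8*sqrt(4 - 39)))**2)) = sqrt(2856832 + (4 + (-1 + 2*(4 + 8*sqrt(-35)))**2)) = sqrt(2856832 + (4 + (-1 + 2*(4 + 8*(I*sqrt(35))))**2)) = sqrt(2856832 + (4 + (-1 + 2*(4 + 8*I*sqrt(35)))**2)) = sqrt(2856832 + (4 + (-1 + (8 + 16*I*sqrt(35)))**2)) = sqrt(2856832 + (4 + (7 + 16*I*sqrt(35))**2)) = sqrt(2856836 + (7 + 16*I*sqrt(35))**2)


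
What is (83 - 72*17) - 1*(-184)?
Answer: -957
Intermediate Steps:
(83 - 72*17) - 1*(-184) = (83 - 1224) + 184 = -1141 + 184 = -957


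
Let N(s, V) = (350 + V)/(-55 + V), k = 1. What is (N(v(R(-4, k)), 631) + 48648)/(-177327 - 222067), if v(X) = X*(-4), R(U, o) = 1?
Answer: -3113581/25561216 ≈ -0.12181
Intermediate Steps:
v(X) = -4*X
N(s, V) = (350 + V)/(-55 + V)
(N(v(R(-4, k)), 631) + 48648)/(-177327 - 222067) = ((350 + 631)/(-55 + 631) + 48648)/(-177327 - 222067) = (981/576 + 48648)/(-399394) = ((1/576)*981 + 48648)*(-1/399394) = (109/64 + 48648)*(-1/399394) = (3113581/64)*(-1/399394) = -3113581/25561216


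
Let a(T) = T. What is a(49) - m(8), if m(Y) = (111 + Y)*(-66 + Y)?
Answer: 6951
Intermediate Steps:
m(Y) = (-66 + Y)*(111 + Y)
a(49) - m(8) = 49 - (-7326 + 8**2 + 45*8) = 49 - (-7326 + 64 + 360) = 49 - 1*(-6902) = 49 + 6902 = 6951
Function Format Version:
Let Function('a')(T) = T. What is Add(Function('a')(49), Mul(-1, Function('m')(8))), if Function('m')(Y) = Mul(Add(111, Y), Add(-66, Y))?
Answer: 6951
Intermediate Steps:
Function('m')(Y) = Mul(Add(-66, Y), Add(111, Y))
Add(Function('a')(49), Mul(-1, Function('m')(8))) = Add(49, Mul(-1, Add(-7326, Pow(8, 2), Mul(45, 8)))) = Add(49, Mul(-1, Add(-7326, 64, 360))) = Add(49, Mul(-1, -6902)) = Add(49, 6902) = 6951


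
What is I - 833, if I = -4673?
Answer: -5506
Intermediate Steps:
I - 833 = -4673 - 833 = -5506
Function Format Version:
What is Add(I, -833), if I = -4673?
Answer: -5506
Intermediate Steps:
Add(I, -833) = Add(-4673, -833) = -5506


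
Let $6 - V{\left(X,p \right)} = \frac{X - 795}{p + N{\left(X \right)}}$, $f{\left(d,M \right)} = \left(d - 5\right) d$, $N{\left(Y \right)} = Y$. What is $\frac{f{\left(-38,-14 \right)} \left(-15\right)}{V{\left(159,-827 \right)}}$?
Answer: $- \frac{1364390}{281} \approx -4855.5$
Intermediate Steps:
$f{\left(d,M \right)} = d \left(-5 + d\right)$ ($f{\left(d,M \right)} = \left(-5 + d\right) d = d \left(-5 + d\right)$)
$V{\left(X,p \right)} = 6 - \frac{-795 + X}{X + p}$ ($V{\left(X,p \right)} = 6 - \frac{X - 795}{p + X} = 6 - \frac{-795 + X}{X + p}$)
$\frac{f{\left(-38,-14 \right)} \left(-15\right)}{V{\left(159,-827 \right)}} = \frac{- 38 \left(-5 - 38\right) \left(-15\right)}{\frac{1}{159 - 827} \left(795 + 5 \cdot 159 + 6 \left(-827\right)\right)} = \frac{\left(-38\right) \left(-43\right) \left(-15\right)}{\frac{1}{-668} \left(795 + 795 - 4962\right)} = \frac{1634 \left(-15\right)}{\left(- \frac{1}{668}\right) \left(-3372\right)} = - \frac{24510}{\frac{843}{167}} = \left(-24510\right) \frac{167}{843} = - \frac{1364390}{281}$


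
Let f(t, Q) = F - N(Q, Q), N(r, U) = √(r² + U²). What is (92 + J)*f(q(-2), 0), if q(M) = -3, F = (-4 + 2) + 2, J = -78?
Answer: 0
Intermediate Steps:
F = 0 (F = -2 + 2 = 0)
N(r, U) = √(U² + r²)
f(t, Q) = -√2*√(Q²) (f(t, Q) = 0 - √(Q² + Q²) = 0 - √(2*Q²) = 0 - √2*√(Q²) = -√2*√(Q²))
(92 + J)*f(q(-2), 0) = (92 - 78)*(-√2*√(0²)) = 14*(-√2*√0) = 14*(-1*√2*0) = 14*0 = 0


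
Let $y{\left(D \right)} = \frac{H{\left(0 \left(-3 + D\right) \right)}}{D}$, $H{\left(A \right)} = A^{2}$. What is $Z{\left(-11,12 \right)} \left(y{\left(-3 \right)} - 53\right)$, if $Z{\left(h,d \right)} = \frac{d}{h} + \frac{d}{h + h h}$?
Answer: $\frac{2862}{55} \approx 52.036$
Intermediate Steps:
$y{\left(D \right)} = 0$ ($y{\left(D \right)} = \frac{\left(0 \left(-3 + D\right)\right)^{2}}{D} = \frac{0^{2}}{D} = \frac{0}{D} = 0$)
$Z{\left(h,d \right)} = \frac{d}{h} + \frac{d}{h + h^{2}}$
$Z{\left(-11,12 \right)} \left(y{\left(-3 \right)} - 53\right) = \frac{12 \left(2 - 11\right)}{\left(-11\right) \left(1 - 11\right)} \left(0 - 53\right) = 12 \left(- \frac{1}{11}\right) \frac{1}{-10} \left(-9\right) \left(-53\right) = 12 \left(- \frac{1}{11}\right) \left(- \frac{1}{10}\right) \left(-9\right) \left(-53\right) = \left(- \frac{54}{55}\right) \left(-53\right) = \frac{2862}{55}$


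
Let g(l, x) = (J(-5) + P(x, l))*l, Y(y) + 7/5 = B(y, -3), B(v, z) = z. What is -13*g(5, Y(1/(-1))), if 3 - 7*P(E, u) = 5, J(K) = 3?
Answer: -1235/7 ≈ -176.43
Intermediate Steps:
P(E, u) = -2/7 (P(E, u) = 3/7 - ⅐*5 = 3/7 - 5/7 = -2/7)
Y(y) = -22/5 (Y(y) = -7/5 - 3 = -22/5)
g(l, x) = 19*l/7 (g(l, x) = (3 - 2/7)*l = 19*l/7)
-13*g(5, Y(1/(-1))) = -247*5/7 = -13*95/7 = -1235/7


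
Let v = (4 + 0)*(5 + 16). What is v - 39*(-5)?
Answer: 279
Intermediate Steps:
v = 84 (v = 4*21 = 84)
v - 39*(-5) = 84 - 39*(-5) = 84 + 195 = 279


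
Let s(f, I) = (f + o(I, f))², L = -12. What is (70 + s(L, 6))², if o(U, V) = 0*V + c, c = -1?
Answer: 57121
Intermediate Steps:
o(U, V) = -1 (o(U, V) = 0*V - 1 = 0 - 1 = -1)
s(f, I) = (-1 + f)² (s(f, I) = (f - 1)² = (-1 + f)²)
(70 + s(L, 6))² = (70 + (-1 - 12)²)² = (70 + (-13)²)² = (70 + 169)² = 239² = 57121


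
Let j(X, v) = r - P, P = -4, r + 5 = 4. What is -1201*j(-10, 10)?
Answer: -3603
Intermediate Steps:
r = -1 (r = -5 + 4 = -1)
j(X, v) = 3 (j(X, v) = -1 - 1*(-4) = -1 + 4 = 3)
-1201*j(-10, 10) = -1201*3 = -3603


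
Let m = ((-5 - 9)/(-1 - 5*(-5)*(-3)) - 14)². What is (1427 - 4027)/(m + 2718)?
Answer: -288800/323109 ≈ -0.89382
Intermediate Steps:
m = 275625/1444 (m = (-14/(-1 + 25*(-3)) - 14)² = (-14/(-1 - 75) - 14)² = (-14/(-76) - 14)² = (-14*(-1/76) - 14)² = (7/38 - 14)² = (-525/38)² = 275625/1444 ≈ 190.88)
(1427 - 4027)/(m + 2718) = (1427 - 4027)/(275625/1444 + 2718) = -2600/4200417/1444 = -2600*1444/4200417 = -288800/323109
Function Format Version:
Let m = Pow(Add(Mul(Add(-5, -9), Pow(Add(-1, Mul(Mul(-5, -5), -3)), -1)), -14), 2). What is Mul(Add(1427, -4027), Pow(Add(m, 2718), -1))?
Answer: Rational(-288800, 323109) ≈ -0.89382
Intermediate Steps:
m = Rational(275625, 1444) (m = Pow(Add(Mul(-14, Pow(Add(-1, Mul(25, -3)), -1)), -14), 2) = Pow(Add(Mul(-14, Pow(Add(-1, -75), -1)), -14), 2) = Pow(Add(Mul(-14, Pow(-76, -1)), -14), 2) = Pow(Add(Mul(-14, Rational(-1, 76)), -14), 2) = Pow(Add(Rational(7, 38), -14), 2) = Pow(Rational(-525, 38), 2) = Rational(275625, 1444) ≈ 190.88)
Mul(Add(1427, -4027), Pow(Add(m, 2718), -1)) = Mul(Add(1427, -4027), Pow(Add(Rational(275625, 1444), 2718), -1)) = Mul(-2600, Pow(Rational(4200417, 1444), -1)) = Mul(-2600, Rational(1444, 4200417)) = Rational(-288800, 323109)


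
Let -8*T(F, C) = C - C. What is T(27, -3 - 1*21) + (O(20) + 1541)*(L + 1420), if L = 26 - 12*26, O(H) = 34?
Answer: 1786050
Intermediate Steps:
T(F, C) = 0 (T(F, C) = -(C - C)/8 = -1/8*0 = 0)
L = -286 (L = 26 - 312 = -286)
T(27, -3 - 1*21) + (O(20) + 1541)*(L + 1420) = 0 + (34 + 1541)*(-286 + 1420) = 0 + 1575*1134 = 0 + 1786050 = 1786050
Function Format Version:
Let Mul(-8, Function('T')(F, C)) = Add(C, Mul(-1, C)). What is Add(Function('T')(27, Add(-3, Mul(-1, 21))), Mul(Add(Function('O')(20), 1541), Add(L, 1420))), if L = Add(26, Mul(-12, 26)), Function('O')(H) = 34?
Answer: 1786050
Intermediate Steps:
Function('T')(F, C) = 0 (Function('T')(F, C) = Mul(Rational(-1, 8), Add(C, Mul(-1, C))) = Mul(Rational(-1, 8), 0) = 0)
L = -286 (L = Add(26, -312) = -286)
Add(Function('T')(27, Add(-3, Mul(-1, 21))), Mul(Add(Function('O')(20), 1541), Add(L, 1420))) = Add(0, Mul(Add(34, 1541), Add(-286, 1420))) = Add(0, Mul(1575, 1134)) = Add(0, 1786050) = 1786050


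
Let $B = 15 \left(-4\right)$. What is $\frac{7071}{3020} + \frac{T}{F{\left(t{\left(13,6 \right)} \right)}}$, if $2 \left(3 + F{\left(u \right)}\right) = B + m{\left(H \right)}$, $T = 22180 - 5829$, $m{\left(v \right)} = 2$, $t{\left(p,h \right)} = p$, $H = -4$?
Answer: $- \frac{12288437}{24160} \approx -508.63$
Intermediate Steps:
$B = -60$
$T = 16351$ ($T = 22180 - 5829 = 16351$)
$F{\left(u \right)} = -32$ ($F{\left(u \right)} = -3 + \frac{-60 + 2}{2} = -3 + \frac{1}{2} \left(-58\right) = -3 - 29 = -32$)
$\frac{7071}{3020} + \frac{T}{F{\left(t{\left(13,6 \right)} \right)}} = \frac{7071}{3020} + \frac{16351}{-32} = 7071 \cdot \frac{1}{3020} + 16351 \left(- \frac{1}{32}\right) = \frac{7071}{3020} - \frac{16351}{32} = - \frac{12288437}{24160}$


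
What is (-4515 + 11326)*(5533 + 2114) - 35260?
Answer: 52048457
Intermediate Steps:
(-4515 + 11326)*(5533 + 2114) - 35260 = 6811*7647 - 35260 = 52083717 - 35260 = 52048457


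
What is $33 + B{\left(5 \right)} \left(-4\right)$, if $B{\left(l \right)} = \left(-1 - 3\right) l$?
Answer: $113$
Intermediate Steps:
$B{\left(l \right)} = - 4 l$
$33 + B{\left(5 \right)} \left(-4\right) = 33 + \left(-4\right) 5 \left(-4\right) = 33 - -80 = 33 + 80 = 113$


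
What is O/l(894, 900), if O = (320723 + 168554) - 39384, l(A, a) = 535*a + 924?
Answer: 449893/482424 ≈ 0.93257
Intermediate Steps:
l(A, a) = 924 + 535*a
O = 449893 (O = 489277 - 39384 = 449893)
O/l(894, 900) = 449893/(924 + 535*900) = 449893/(924 + 481500) = 449893/482424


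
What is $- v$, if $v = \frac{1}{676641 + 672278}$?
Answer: $- \frac{1}{1348919} \approx -7.4133 \cdot 10^{-7}$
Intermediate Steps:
$v = \frac{1}{1348919} \approx 7.4133 \cdot 10^{-7}$
$- v = \left(-1\right) \frac{1}{1348919} = - \frac{1}{1348919}$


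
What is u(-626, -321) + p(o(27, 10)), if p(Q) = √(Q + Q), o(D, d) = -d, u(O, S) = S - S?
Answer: 2*I*√5 ≈ 4.4721*I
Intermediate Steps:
u(O, S) = 0
p(Q) = √2*√Q (p(Q) = √(2*Q) = √2*√Q)
u(-626, -321) + p(o(27, 10)) = 0 + √2*√(-1*10) = 0 + √2*√(-10) = 0 + √2*(I*√10) = 0 + 2*I*√5 = 2*I*√5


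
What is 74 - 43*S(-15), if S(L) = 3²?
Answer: -313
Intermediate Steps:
S(L) = 9
74 - 43*S(-15) = 74 - 43*9 = 74 - 387 = -313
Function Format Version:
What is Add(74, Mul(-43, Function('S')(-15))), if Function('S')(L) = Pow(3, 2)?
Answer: -313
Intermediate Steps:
Function('S')(L) = 9
Add(74, Mul(-43, Function('S')(-15))) = Add(74, Mul(-43, 9)) = Add(74, -387) = -313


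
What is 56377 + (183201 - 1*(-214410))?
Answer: 453988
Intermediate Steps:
56377 + (183201 - 1*(-214410)) = 56377 + (183201 + 214410) = 56377 + 397611 = 453988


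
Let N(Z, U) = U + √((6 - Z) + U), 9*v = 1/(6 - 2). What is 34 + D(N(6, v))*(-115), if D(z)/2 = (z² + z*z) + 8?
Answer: -590779/324 ≈ -1823.4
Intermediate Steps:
v = 1/36 (v = 1/(9*(6 - 2)) = (⅑)/4 = (⅑)*(¼) = 1/36 ≈ 0.027778)
N(Z, U) = U + √(6 + U - Z)
D(z) = 16 + 4*z² (D(z) = 2*((z² + z*z) + 8) = 2*((z² + z²) + 8) = 2*(2*z² + 8) = 2*(8 + 2*z²) = 16 + 4*z²)
34 + D(N(6, v))*(-115) = 34 + (16 + 4*(1/36 + √(6 + 1/36 - 1*6))²)*(-115) = 34 + (16 + 4*(1/36 + √(6 + 1/36 - 6))²)*(-115) = 34 + (16 + 4*(1/36 + √(1/36))²)*(-115) = 34 + (16 + 4*(1/36 + ⅙)²)*(-115) = 34 + (16 + 4*(7/36)²)*(-115) = 34 + (16 + 4*(49/1296))*(-115) = 34 + (16 + 49/324)*(-115) = 34 + (5233/324)*(-115) = 34 - 601795/324 = -590779/324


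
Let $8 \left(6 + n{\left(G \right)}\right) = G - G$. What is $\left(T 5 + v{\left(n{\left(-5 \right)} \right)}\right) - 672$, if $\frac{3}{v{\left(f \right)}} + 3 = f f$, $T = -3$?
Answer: $- \frac{7556}{11} \approx -686.91$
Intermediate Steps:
$n{\left(G \right)} = -6$ ($n{\left(G \right)} = -6 + \frac{G - G}{8} = -6 + \frac{1}{8} \cdot 0 = -6 + 0 = -6$)
$v{\left(f \right)} = \frac{3}{-3 + f^{2}}$ ($v{\left(f \right)} = \frac{3}{-3 + f f} = \frac{3}{-3 + f^{2}}$)
$\left(T 5 + v{\left(n{\left(-5 \right)} \right)}\right) - 672 = \left(\left(-3\right) 5 + \frac{3}{-3 + \left(-6\right)^{2}}\right) - 672 = \left(-15 + \frac{3}{-3 + 36}\right) - 672 = \left(-15 + \frac{3}{33}\right) - 672 = \left(-15 + 3 \cdot \frac{1}{33}\right) - 672 = \left(-15 + \frac{1}{11}\right) - 672 = - \frac{164}{11} - 672 = - \frac{7556}{11}$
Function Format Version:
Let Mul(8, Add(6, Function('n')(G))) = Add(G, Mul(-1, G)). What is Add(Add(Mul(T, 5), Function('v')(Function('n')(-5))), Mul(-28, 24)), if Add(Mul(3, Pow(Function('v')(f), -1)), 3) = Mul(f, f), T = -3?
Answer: Rational(-7556, 11) ≈ -686.91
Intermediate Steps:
Function('n')(G) = -6 (Function('n')(G) = Add(-6, Mul(Rational(1, 8), Add(G, Mul(-1, G)))) = Add(-6, Mul(Rational(1, 8), 0)) = Add(-6, 0) = -6)
Function('v')(f) = Mul(3, Pow(Add(-3, Pow(f, 2)), -1)) (Function('v')(f) = Mul(3, Pow(Add(-3, Mul(f, f)), -1)) = Mul(3, Pow(Add(-3, Pow(f, 2)), -1)))
Add(Add(Mul(T, 5), Function('v')(Function('n')(-5))), Mul(-28, 24)) = Add(Add(Mul(-3, 5), Mul(3, Pow(Add(-3, Pow(-6, 2)), -1))), Mul(-28, 24)) = Add(Add(-15, Mul(3, Pow(Add(-3, 36), -1))), -672) = Add(Add(-15, Mul(3, Pow(33, -1))), -672) = Add(Add(-15, Mul(3, Rational(1, 33))), -672) = Add(Add(-15, Rational(1, 11)), -672) = Add(Rational(-164, 11), -672) = Rational(-7556, 11)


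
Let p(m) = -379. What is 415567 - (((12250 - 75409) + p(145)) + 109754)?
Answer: 369351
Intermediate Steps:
415567 - (((12250 - 75409) + p(145)) + 109754) = 415567 - (((12250 - 75409) - 379) + 109754) = 415567 - ((-63159 - 379) + 109754) = 415567 - (-63538 + 109754) = 415567 - 1*46216 = 415567 - 46216 = 369351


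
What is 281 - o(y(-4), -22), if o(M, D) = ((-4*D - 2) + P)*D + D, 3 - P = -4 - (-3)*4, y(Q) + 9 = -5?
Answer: 2085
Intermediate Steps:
y(Q) = -14 (y(Q) = -9 - 5 = -14)
P = -5 (P = 3 - (-4 - (-3)*4) = 3 - (-4 - 3*(-4)) = 3 - (-4 + 12) = 3 - 1*8 = 3 - 8 = -5)
o(M, D) = D + D*(-7 - 4*D) (o(M, D) = ((-4*D - 2) - 5)*D + D = ((-2 - 4*D) - 5)*D + D = (-7 - 4*D)*D + D = D*(-7 - 4*D) + D = D + D*(-7 - 4*D))
281 - o(y(-4), -22) = 281 - (-2)*(-22)*(3 + 2*(-22)) = 281 - (-2)*(-22)*(3 - 44) = 281 - (-2)*(-22)*(-41) = 281 - 1*(-1804) = 281 + 1804 = 2085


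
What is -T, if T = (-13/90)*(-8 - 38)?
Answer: -299/45 ≈ -6.6444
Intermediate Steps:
T = 299/45 (T = -13*1/90*(-46) = -13/90*(-46) = 299/45 ≈ 6.6444)
-T = -1*299/45 = -299/45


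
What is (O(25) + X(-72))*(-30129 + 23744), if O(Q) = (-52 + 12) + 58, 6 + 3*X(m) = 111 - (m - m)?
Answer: -338405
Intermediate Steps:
X(m) = 35 (X(m) = -2 + (111 - (m - m))/3 = -2 + (111 - 1*0)/3 = -2 + (111 + 0)/3 = -2 + (⅓)*111 = -2 + 37 = 35)
O(Q) = 18 (O(Q) = -40 + 58 = 18)
(O(25) + X(-72))*(-30129 + 23744) = (18 + 35)*(-30129 + 23744) = 53*(-6385) = -338405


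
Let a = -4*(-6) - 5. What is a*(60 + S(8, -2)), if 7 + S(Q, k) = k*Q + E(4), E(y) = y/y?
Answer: 722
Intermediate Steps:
E(y) = 1
a = 19 (a = 24 - 5 = 19)
S(Q, k) = -6 + Q*k (S(Q, k) = -7 + (k*Q + 1) = -7 + (Q*k + 1) = -7 + (1 + Q*k) = -6 + Q*k)
a*(60 + S(8, -2)) = 19*(60 + (-6 + 8*(-2))) = 19*(60 + (-6 - 16)) = 19*(60 - 22) = 19*38 = 722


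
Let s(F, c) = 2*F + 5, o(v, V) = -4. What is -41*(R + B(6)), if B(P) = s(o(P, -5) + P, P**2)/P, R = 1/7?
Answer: -943/14 ≈ -67.357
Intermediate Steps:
R = 1/7 ≈ 0.14286
s(F, c) = 5 + 2*F
B(P) = (-3 + 2*P)/P (B(P) = (5 + 2*(-4 + P))/P = (5 + (-8 + 2*P))/P = (-3 + 2*P)/P)
-41*(R + B(6)) = -41*(1/7 + (2 - 3/6)) = -41*(1/7 + (2 - 3*1/6)) = -41*(1/7 + (2 - 1/2)) = -41*(1/7 + 3/2) = -41*23/14 = -943/14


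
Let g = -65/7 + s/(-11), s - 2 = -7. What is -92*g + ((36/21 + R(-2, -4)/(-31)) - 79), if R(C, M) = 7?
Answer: 250620/341 ≈ 734.96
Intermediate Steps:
s = -5 (s = 2 - 7 = -5)
g = -680/77 (g = -65/7 - 5/(-11) = -65*⅐ - 5*(-1/11) = -65/7 + 5/11 = -680/77 ≈ -8.8312)
-92*g + ((36/21 + R(-2, -4)/(-31)) - 79) = -92*(-680/77) + ((36/21 + 7/(-31)) - 79) = 62560/77 + ((36*(1/21) + 7*(-1/31)) - 79) = 62560/77 + ((12/7 - 7/31) - 79) = 62560/77 + (323/217 - 79) = 62560/77 - 16820/217 = 250620/341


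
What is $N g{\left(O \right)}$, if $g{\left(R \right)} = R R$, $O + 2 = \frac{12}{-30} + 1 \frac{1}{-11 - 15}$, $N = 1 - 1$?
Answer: $0$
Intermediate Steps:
$N = 0$
$O = - \frac{317}{130}$ ($O = -2 + \left(\frac{12}{-30} + 1 \frac{1}{-11 - 15}\right) = -2 + \left(12 \left(- \frac{1}{30}\right) + 1 \frac{1}{-11 - 15}\right) = -2 - \left(\frac{2}{5} - \frac{1}{-26}\right) = -2 + \left(- \frac{2}{5} + 1 \left(- \frac{1}{26}\right)\right) = -2 - \frac{57}{130} = - \frac{317}{130} \approx -2.4385$)
$g{\left(R \right)} = R^{2}$
$N g{\left(O \right)} = 0 \left(- \frac{317}{130}\right)^{2} = 0 \cdot \frac{100489}{16900} = 0$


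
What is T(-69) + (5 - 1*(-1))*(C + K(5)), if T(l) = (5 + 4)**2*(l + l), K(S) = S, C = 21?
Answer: -11022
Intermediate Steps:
T(l) = 162*l (T(l) = 9**2*(2*l) = 81*(2*l) = 162*l)
T(-69) + (5 - 1*(-1))*(C + K(5)) = 162*(-69) + (5 - 1*(-1))*(21 + 5) = -11178 + (5 + 1)*26 = -11178 + 6*26 = -11178 + 156 = -11022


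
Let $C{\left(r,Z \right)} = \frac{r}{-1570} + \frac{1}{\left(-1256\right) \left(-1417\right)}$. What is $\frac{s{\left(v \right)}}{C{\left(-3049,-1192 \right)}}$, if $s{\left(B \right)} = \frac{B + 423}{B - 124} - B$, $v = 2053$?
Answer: $- \frac{35219165276360}{33336470673} \approx -1056.5$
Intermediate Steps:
$C{\left(r,Z \right)} = \frac{1}{1779752} - \frac{r}{1570}$ ($C{\left(r,Z \right)} = r \left(- \frac{1}{1570}\right) - - \frac{1}{1779752} = - \frac{r}{1570} + \frac{1}{1779752} = \frac{1}{1779752} - \frac{r}{1570}$)
$s{\left(B \right)} = - B + \frac{423 + B}{-124 + B}$ ($s{\left(B \right)} = \frac{423 + B}{-124 + B} - B = - B + \frac{423 + B}{-124 + B}$)
$\frac{s{\left(v \right)}}{C{\left(-3049,-1192 \right)}} = \frac{\frac{1}{-124 + 2053} \left(423 - 2053^{2} + 125 \cdot 2053\right)}{\frac{1}{1779752} - - \frac{3049}{1570}} = \frac{\frac{1}{1929} \left(423 - 4214809 + 256625\right)}{\frac{1}{1779752} + \frac{3049}{1570}} = \frac{\frac{1}{1929} \left(423 - 4214809 + 256625\right)}{\frac{17281737}{8898760}} = \frac{1}{1929} \left(-3957761\right) \frac{8898760}{17281737} = \left(- \frac{3957761}{1929}\right) \frac{8898760}{17281737} = - \frac{35219165276360}{33336470673}$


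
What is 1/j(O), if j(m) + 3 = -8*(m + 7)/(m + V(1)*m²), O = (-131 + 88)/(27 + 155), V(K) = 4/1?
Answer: 215/895523 ≈ 0.00024008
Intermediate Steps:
V(K) = 4 (V(K) = 4*1 = 4)
O = -43/182 ≈ -0.23626
j(m) = -3 - 8*(7 + m)/(m + 4*m²) (j(m) = -3 - 8*(m + 7)/(m + 4*m²) = -3 - 8*(7 + m)/(m + 4*m²))
1/j(O) = 1/((-56 - 12*(-43/182)² - 11*(-43/182))/((-43/182)*(1 + 4*(-43/182)))) = 1/(-182*(-56 - 12*1849/33124 + 473/182)/(43*(1 - 86/91))) = 1/(-182*(-56 - 5547/8281 + 473/182)/(43*5/91)) = 1/(-182/43*91/5*(-895523/16562)) = 1/(895523/215) = 215/895523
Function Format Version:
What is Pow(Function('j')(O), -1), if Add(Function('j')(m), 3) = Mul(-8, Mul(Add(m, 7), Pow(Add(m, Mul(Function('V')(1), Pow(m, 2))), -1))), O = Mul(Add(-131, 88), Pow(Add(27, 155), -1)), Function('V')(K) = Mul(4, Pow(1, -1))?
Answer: Rational(215, 895523) ≈ 0.00024008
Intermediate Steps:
Function('V')(K) = 4 (Function('V')(K) = Mul(4, 1) = 4)
O = Rational(-43, 182) (O = Mul(-43, Pow(182, -1)) = Mul(-43, Rational(1, 182)) = Rational(-43, 182) ≈ -0.23626)
Function('j')(m) = Add(-3, Mul(-8, Pow(Add(m, Mul(4, Pow(m, 2))), -1), Add(7, m))) (Function('j')(m) = Add(-3, Mul(-8, Mul(Add(m, 7), Pow(Add(m, Mul(4, Pow(m, 2))), -1)))) = Add(-3, Mul(-8, Mul(Add(7, m), Pow(Add(m, Mul(4, Pow(m, 2))), -1)))) = Add(-3, Mul(-8, Mul(Pow(Add(m, Mul(4, Pow(m, 2))), -1), Add(7, m)))) = Add(-3, Mul(-8, Pow(Add(m, Mul(4, Pow(m, 2))), -1), Add(7, m))))
Pow(Function('j')(O), -1) = Pow(Mul(Pow(Rational(-43, 182), -1), Pow(Add(1, Mul(4, Rational(-43, 182))), -1), Add(-56, Mul(-12, Pow(Rational(-43, 182), 2)), Mul(-11, Rational(-43, 182)))), -1) = Pow(Mul(Rational(-182, 43), Pow(Add(1, Rational(-86, 91)), -1), Add(-56, Mul(-12, Rational(1849, 33124)), Rational(473, 182))), -1) = Pow(Mul(Rational(-182, 43), Pow(Rational(5, 91), -1), Add(-56, Rational(-5547, 8281), Rational(473, 182))), -1) = Pow(Mul(Rational(-182, 43), Rational(91, 5), Rational(-895523, 16562)), -1) = Pow(Rational(895523, 215), -1) = Rational(215, 895523)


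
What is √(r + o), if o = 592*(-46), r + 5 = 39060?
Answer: √11823 ≈ 108.73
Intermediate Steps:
r = 39055 (r = -5 + 39060 = 39055)
o = -27232
√(r + o) = √(39055 - 27232) = √11823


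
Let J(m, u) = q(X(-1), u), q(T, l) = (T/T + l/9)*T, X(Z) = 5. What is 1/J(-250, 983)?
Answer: 9/4960 ≈ 0.0018145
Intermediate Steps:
q(T, l) = T*(1 + l/9) (q(T, l) = (1 + l*(⅑))*T = (1 + l/9)*T = T*(1 + l/9))
J(m, u) = 5 + 5*u/9 (J(m, u) = (⅑)*5*(9 + u) = 5 + 5*u/9)
1/J(-250, 983) = 1/(5 + (5/9)*983) = 1/(5 + 4915/9) = 1/(4960/9) = 9/4960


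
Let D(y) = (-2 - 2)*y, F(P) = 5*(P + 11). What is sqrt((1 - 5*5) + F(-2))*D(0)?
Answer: 0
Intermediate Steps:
F(P) = 55 + 5*P (F(P) = 5*(11 + P) = 55 + 5*P)
D(y) = -4*y
sqrt((1 - 5*5) + F(-2))*D(0) = sqrt((1 - 5*5) + (55 + 5*(-2)))*(-4*0) = sqrt((1 - 25) + (55 - 10))*0 = sqrt(-24 + 45)*0 = sqrt(21)*0 = 0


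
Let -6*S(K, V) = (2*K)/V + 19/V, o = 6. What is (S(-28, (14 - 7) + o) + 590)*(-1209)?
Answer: -1427767/2 ≈ -7.1388e+5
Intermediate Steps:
S(K, V) = -19/(6*V) - K/(3*V) (S(K, V) = -((2*K)/V + 19/V)/6 = -(2*K/V + 19/V)/6 = -(19/V + 2*K/V)/6 = -19/(6*V) - K/(3*V))
(S(-28, (14 - 7) + o) + 590)*(-1209) = ((-19 - 2*(-28))/(6*((14 - 7) + 6)) + 590)*(-1209) = ((-19 + 56)/(6*(7 + 6)) + 590)*(-1209) = ((⅙)*37/13 + 590)*(-1209) = ((⅙)*(1/13)*37 + 590)*(-1209) = (37/78 + 590)*(-1209) = (46057/78)*(-1209) = -1427767/2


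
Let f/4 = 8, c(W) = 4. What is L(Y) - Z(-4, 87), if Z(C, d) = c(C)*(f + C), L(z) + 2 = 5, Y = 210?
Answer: -109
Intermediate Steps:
f = 32 (f = 4*8 = 32)
L(z) = 3 (L(z) = -2 + 5 = 3)
Z(C, d) = 128 + 4*C (Z(C, d) = 4*(32 + C) = 128 + 4*C)
L(Y) - Z(-4, 87) = 3 - (128 + 4*(-4)) = 3 - (128 - 16) = 3 - 1*112 = 3 - 112 = -109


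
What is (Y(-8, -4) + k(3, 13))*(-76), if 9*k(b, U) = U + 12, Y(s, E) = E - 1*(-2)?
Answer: -532/9 ≈ -59.111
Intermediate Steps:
Y(s, E) = 2 + E (Y(s, E) = E + 2 = 2 + E)
k(b, U) = 4/3 + U/9 (k(b, U) = (U + 12)/9 = (12 + U)/9 = 4/3 + U/9)
(Y(-8, -4) + k(3, 13))*(-76) = ((2 - 4) + (4/3 + (⅑)*13))*(-76) = (-2 + (4/3 + 13/9))*(-76) = (-2 + 25/9)*(-76) = (7/9)*(-76) = -532/9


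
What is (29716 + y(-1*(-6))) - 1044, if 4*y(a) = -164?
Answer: 28631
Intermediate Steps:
y(a) = -41 (y(a) = (¼)*(-164) = -41)
(29716 + y(-1*(-6))) - 1044 = (29716 - 41) - 1044 = 29675 - 1044 = 28631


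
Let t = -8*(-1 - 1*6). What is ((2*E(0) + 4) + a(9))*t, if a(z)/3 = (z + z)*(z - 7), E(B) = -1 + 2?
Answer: 6384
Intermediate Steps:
E(B) = 1
a(z) = 6*z*(-7 + z) (a(z) = 3*((z + z)*(z - 7)) = 3*((2*z)*(-7 + z)) = 3*(2*z*(-7 + z)) = 6*z*(-7 + z))
t = 56 (t = -8*(-1 - 6) = -8*(-7) = 56)
((2*E(0) + 4) + a(9))*t = ((2*1 + 4) + 6*9*(-7 + 9))*56 = ((2 + 4) + 6*9*2)*56 = (6 + 108)*56 = 114*56 = 6384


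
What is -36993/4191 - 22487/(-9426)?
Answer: -7710697/1197102 ≈ -6.4411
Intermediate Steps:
-36993/4191 - 22487/(-9426) = -36993*1/4191 - 22487*(-1/9426) = -1121/127 + 22487/9426 = -7710697/1197102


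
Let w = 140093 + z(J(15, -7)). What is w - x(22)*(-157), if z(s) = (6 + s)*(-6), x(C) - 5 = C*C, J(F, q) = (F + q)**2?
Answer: 216446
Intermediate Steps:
x(C) = 5 + C**2 (x(C) = 5 + C*C = 5 + C**2)
z(s) = -36 - 6*s
w = 139673 (w = 140093 + (-36 - 6*(15 - 7)**2) = 140093 + (-36 - 6*8**2) = 140093 + (-36 - 6*64) = 140093 + (-36 - 384) = 140093 - 420 = 139673)
w - x(22)*(-157) = 139673 - (5 + 22**2)*(-157) = 139673 - (5 + 484)*(-157) = 139673 - 489*(-157) = 139673 - 1*(-76773) = 139673 + 76773 = 216446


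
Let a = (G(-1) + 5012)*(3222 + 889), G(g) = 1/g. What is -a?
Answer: -20600221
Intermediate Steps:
a = 20600221 (a = (1/(-1) + 5012)*(3222 + 889) = (-1 + 5012)*4111 = 5011*4111 = 20600221)
-a = -1*20600221 = -20600221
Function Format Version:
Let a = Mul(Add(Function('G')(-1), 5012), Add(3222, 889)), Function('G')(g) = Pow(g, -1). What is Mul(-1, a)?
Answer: -20600221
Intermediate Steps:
a = 20600221 (a = Mul(Add(Pow(-1, -1), 5012), Add(3222, 889)) = Mul(Add(-1, 5012), 4111) = Mul(5011, 4111) = 20600221)
Mul(-1, a) = Mul(-1, 20600221) = -20600221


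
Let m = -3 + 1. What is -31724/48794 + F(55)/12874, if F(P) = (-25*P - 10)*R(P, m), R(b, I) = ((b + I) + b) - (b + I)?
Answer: -2062648863/314086978 ≈ -6.5671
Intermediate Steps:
m = -2
R(b, I) = b (R(b, I) = ((I + b) + b) - (I + b) = (I + 2*b) + (-I - b) = b)
F(P) = P*(-10 - 25*P) (F(P) = (-25*P - 10)*P = (-10 - 25*P)*P = P*(-10 - 25*P))
-31724/48794 + F(55)/12874 = -31724/48794 - 5*55*(2 + 5*55)/12874 = -31724*1/48794 - 5*55*(2 + 275)*(1/12874) = -15862/24397 - 5*55*277*(1/12874) = -15862/24397 - 76175*1/12874 = -15862/24397 - 76175/12874 = -2062648863/314086978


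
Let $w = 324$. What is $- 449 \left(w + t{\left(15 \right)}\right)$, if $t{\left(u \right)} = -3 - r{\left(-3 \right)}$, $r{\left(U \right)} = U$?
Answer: $-145476$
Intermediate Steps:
$t{\left(u \right)} = 0$ ($t{\left(u \right)} = -3 - -3 = -3 + 3 = 0$)
$- 449 \left(w + t{\left(15 \right)}\right) = - 449 \left(324 + 0\right) = \left(-449\right) 324 = -145476$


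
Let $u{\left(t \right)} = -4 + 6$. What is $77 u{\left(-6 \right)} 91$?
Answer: $14014$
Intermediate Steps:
$u{\left(t \right)} = 2$
$77 u{\left(-6 \right)} 91 = 77 \cdot 2 \cdot 91 = 154 \cdot 91 = 14014$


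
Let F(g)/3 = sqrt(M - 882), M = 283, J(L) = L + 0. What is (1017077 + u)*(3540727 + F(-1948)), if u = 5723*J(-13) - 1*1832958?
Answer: -3152238433560 - 2670840*I*sqrt(599) ≈ -3.1522e+12 - 6.5367e+7*I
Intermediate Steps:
J(L) = L
u = -1907357 (u = 5723*(-13) - 1*1832958 = -74399 - 1832958 = -1907357)
F(g) = 3*I*sqrt(599) (F(g) = 3*sqrt(283 - 882) = 3*sqrt(-599) = 3*(I*sqrt(599)) = 3*I*sqrt(599))
(1017077 + u)*(3540727 + F(-1948)) = (1017077 - 1907357)*(3540727 + 3*I*sqrt(599)) = -890280*(3540727 + 3*I*sqrt(599)) = -3152238433560 - 2670840*I*sqrt(599)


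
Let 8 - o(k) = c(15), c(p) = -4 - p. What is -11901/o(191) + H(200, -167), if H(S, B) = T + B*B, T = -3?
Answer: 247007/9 ≈ 27445.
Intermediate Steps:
o(k) = 27 (o(k) = 8 - (-4 - 1*15) = 8 - (-4 - 15) = 8 - 1*(-19) = 8 + 19 = 27)
H(S, B) = -3 + B² (H(S, B) = -3 + B*B = -3 + B²)
-11901/o(191) + H(200, -167) = -11901/27 + (-3 + (-167)²) = -11901*1/27 + (-3 + 27889) = -3967/9 + 27886 = 247007/9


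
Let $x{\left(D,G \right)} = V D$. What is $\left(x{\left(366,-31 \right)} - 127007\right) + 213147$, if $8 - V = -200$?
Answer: $162268$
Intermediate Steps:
$V = 208$ ($V = 8 - -200 = 8 + 200 = 208$)
$x{\left(D,G \right)} = 208 D$
$\left(x{\left(366,-31 \right)} - 127007\right) + 213147 = \left(208 \cdot 366 - 127007\right) + 213147 = \left(76128 - 127007\right) + 213147 = -50879 + 213147 = 162268$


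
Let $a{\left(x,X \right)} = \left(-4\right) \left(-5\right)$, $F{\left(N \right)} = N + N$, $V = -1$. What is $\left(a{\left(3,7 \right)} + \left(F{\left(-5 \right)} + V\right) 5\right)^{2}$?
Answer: $1225$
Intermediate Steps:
$F{\left(N \right)} = 2 N$
$a{\left(x,X \right)} = 20$
$\left(a{\left(3,7 \right)} + \left(F{\left(-5 \right)} + V\right) 5\right)^{2} = \left(20 + \left(2 \left(-5\right) - 1\right) 5\right)^{2} = \left(20 + \left(-10 - 1\right) 5\right)^{2} = \left(20 - 55\right)^{2} = \left(-35\right)^{2} = 1225$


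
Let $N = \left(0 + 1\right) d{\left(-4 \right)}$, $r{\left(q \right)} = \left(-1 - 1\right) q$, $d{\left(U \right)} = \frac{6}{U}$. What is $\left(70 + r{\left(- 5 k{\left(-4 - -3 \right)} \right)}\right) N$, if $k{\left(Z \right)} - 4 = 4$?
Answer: $-225$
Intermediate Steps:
$k{\left(Z \right)} = 8$ ($k{\left(Z \right)} = 4 + 4 = 8$)
$r{\left(q \right)} = - 2 q$
$N = - \frac{3}{2}$ ($N = \left(0 + 1\right) \frac{6}{-4} = 1 \cdot 6 \left(- \frac{1}{4}\right) = 1 \left(- \frac{3}{2}\right) = - \frac{3}{2} \approx -1.5$)
$\left(70 + r{\left(- 5 k{\left(-4 - -3 \right)} \right)}\right) N = \left(70 - 2 \left(\left(-5\right) 8\right)\right) \left(- \frac{3}{2}\right) = \left(70 - -80\right) \left(- \frac{3}{2}\right) = \left(70 + 80\right) \left(- \frac{3}{2}\right) = 150 \left(- \frac{3}{2}\right) = -225$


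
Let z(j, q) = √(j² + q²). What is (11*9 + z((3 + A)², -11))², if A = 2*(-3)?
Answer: (99 + √202)² ≈ 12817.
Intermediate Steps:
A = -6
(11*9 + z((3 + A)², -11))² = (11*9 + √(((3 - 6)²)² + (-11)²))² = (99 + √(((-3)²)² + 121))² = (99 + √(9² + 121))² = (99 + √(81 + 121))² = (99 + √202)²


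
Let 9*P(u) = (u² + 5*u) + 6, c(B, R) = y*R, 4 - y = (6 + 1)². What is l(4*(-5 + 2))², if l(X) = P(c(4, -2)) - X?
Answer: 8340544/9 ≈ 9.2673e+5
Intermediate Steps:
y = -45 (y = 4 - (6 + 1)² = 4 - 1*7² = 4 - 1*49 = 4 - 49 = -45)
c(B, R) = -45*R
P(u) = ⅔ + u²/9 + 5*u/9 (P(u) = ((u² + 5*u) + 6)/9 = (6 + u² + 5*u)/9 = ⅔ + u²/9 + 5*u/9)
l(X) = 2852/3 - X (l(X) = (⅔ + (-45*(-2))²/9 + 5*(-45*(-2))/9) - X = (⅔ + (⅑)*90² + (5/9)*90) - X = (⅔ + (⅑)*8100 + 50) - X = (⅔ + 900 + 50) - X = 2852/3 - X)
l(4*(-5 + 2))² = (2852/3 - 4*(-5 + 2))² = (2852/3 - 4*(-3))² = (2852/3 - 1*(-12))² = (2852/3 + 12)² = (2888/3)² = 8340544/9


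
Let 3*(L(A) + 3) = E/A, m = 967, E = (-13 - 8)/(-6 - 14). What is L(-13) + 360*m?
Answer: 90510413/260 ≈ 3.4812e+5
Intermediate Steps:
E = 21/20 (E = -21/(-20) = -21*(-1/20) = 21/20 ≈ 1.0500)
L(A) = -3 + 7/(20*A) (L(A) = -3 + (21/(20*A))/3 = -3 + 7/(20*A))
L(-13) + 360*m = (-3 + (7/20)/(-13)) + 360*967 = (-3 + (7/20)*(-1/13)) + 348120 = (-3 - 7/260) + 348120 = -787/260 + 348120 = 90510413/260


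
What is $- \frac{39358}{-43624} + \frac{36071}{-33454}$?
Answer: $- \frac{64219693}{364849324} \approx -0.17602$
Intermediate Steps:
$- \frac{39358}{-43624} + \frac{36071}{-33454} = \left(-39358\right) \left(- \frac{1}{43624}\right) + 36071 \left(- \frac{1}{33454}\right) = \frac{19679}{21812} - \frac{36071}{33454} = - \frac{64219693}{364849324}$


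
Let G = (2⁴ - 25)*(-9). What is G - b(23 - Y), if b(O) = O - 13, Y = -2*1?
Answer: 69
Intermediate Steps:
Y = -2
b(O) = -13 + O
G = 81 (G = (16 - 25)*(-9) = -9*(-9) = 81)
G - b(23 - Y) = 81 - (-13 + (23 - 1*(-2))) = 81 - (-13 + (23 + 2)) = 81 - (-13 + 25) = 81 - 1*12 = 81 - 12 = 69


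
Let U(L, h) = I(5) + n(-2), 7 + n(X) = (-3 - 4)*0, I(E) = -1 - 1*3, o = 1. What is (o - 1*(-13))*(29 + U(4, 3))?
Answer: 252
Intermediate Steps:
I(E) = -4 (I(E) = -1 - 3 = -4)
n(X) = -7 (n(X) = -7 + (-3 - 4)*0 = -7 - 7*0 = -7 + 0 = -7)
U(L, h) = -11 (U(L, h) = -4 - 7 = -11)
(o - 1*(-13))*(29 + U(4, 3)) = (1 - 1*(-13))*(29 - 11) = (1 + 13)*18 = 14*18 = 252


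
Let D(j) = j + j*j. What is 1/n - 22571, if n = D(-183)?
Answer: -751749725/33306 ≈ -22571.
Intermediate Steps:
D(j) = j + j²
n = 33306 (n = -183*(1 - 183) = -183*(-182) = 33306)
1/n - 22571 = 1/33306 - 22571 = -751749725/33306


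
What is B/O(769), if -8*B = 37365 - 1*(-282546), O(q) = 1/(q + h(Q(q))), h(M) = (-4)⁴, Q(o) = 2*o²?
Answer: -327908775/8 ≈ -4.0989e+7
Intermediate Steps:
h(M) = 256
O(q) = 1/(256 + q) (O(q) = 1/(q + 256) = 1/(256 + q))
B = -319911/8 (B = -(37365 - 1*(-282546))/8 = -(37365 + 282546)/8 = -⅛*319911 = -319911/8 ≈ -39989.)
B/O(769) = -319911/(8*(1/(256 + 769))) = -319911/(8*(1/1025)) = -319911/(8*1/1025) = -319911/8*1025 = -327908775/8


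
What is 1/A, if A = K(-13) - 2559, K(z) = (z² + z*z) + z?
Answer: -1/2234 ≈ -0.00044763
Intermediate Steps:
K(z) = z + 2*z² (K(z) = (z² + z²) + z = 2*z² + z = z + 2*z²)
A = -2234 (A = -13*(1 + 2*(-13)) - 2559 = -13*(1 - 26) - 2559 = -13*(-25) - 2559 = 325 - 2559 = -2234)
1/A = 1/(-2234) = -1/2234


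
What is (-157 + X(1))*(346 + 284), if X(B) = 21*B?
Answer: -85680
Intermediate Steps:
(-157 + X(1))*(346 + 284) = (-157 + 21*1)*(346 + 284) = (-157 + 21)*630 = -136*630 = -85680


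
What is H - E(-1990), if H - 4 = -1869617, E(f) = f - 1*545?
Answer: -1867078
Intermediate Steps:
E(f) = -545 + f (E(f) = f - 545 = -545 + f)
H = -1869613 (H = 4 - 1869617 = -1869613)
H - E(-1990) = -1869613 - (-545 - 1990) = -1869613 - 1*(-2535) = -1869613 + 2535 = -1867078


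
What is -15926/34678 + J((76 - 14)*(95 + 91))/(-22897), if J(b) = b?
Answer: -54611737/56715869 ≈ -0.96290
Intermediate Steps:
-15926/34678 + J((76 - 14)*(95 + 91))/(-22897) = -15926/34678 + ((76 - 14)*(95 + 91))/(-22897) = -15926*1/34678 + (62*186)*(-1/22897) = -7963/17339 + 11532*(-1/22897) = -7963/17339 - 11532/22897 = -54611737/56715869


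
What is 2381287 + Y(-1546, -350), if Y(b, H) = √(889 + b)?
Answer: 2381287 + 3*I*√73 ≈ 2.3813e+6 + 25.632*I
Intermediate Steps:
2381287 + Y(-1546, -350) = 2381287 + √(889 - 1546) = 2381287 + √(-657) = 2381287 + 3*I*√73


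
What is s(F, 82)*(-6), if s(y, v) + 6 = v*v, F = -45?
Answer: -40308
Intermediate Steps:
s(y, v) = -6 + v² (s(y, v) = -6 + v*v = -6 + v²)
s(F, 82)*(-6) = (-6 + 82²)*(-6) = (-6 + 6724)*(-6) = 6718*(-6) = -40308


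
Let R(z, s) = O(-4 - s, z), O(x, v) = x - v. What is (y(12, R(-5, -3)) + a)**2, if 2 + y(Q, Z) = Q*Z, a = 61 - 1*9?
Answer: 9604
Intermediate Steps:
R(z, s) = -4 - s - z (R(z, s) = (-4 - s) - z = -4 - s - z)
a = 52 (a = 61 - 9 = 52)
y(Q, Z) = -2 + Q*Z
(y(12, R(-5, -3)) + a)**2 = ((-2 + 12*(-4 - 1*(-3) - 1*(-5))) + 52)**2 = ((-2 + 12*(-4 + 3 + 5)) + 52)**2 = ((-2 + 12*4) + 52)**2 = ((-2 + 48) + 52)**2 = (46 + 52)**2 = 98**2 = 9604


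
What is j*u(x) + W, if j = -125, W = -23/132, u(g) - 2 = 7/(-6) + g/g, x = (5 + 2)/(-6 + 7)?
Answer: -10091/44 ≈ -229.34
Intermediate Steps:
x = 7 (x = 7/1 = 7*1 = 7)
u(g) = 11/6 (u(g) = 2 + (7/(-6) + g/g) = 2 + (7*(-1/6) + 1) = 2 + (-7/6 + 1) = 2 - 1/6 = 11/6)
W = -23/132 (W = -23*1/132 = -23/132 ≈ -0.17424)
j*u(x) + W = -125*11/6 - 23/132 = -1375/6 - 23/132 = -10091/44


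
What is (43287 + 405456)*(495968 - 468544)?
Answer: 12306328032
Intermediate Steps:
(43287 + 405456)*(495968 - 468544) = 448743*27424 = 12306328032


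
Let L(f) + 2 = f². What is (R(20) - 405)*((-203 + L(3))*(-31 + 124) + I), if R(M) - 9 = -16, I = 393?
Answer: 7348020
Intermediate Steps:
L(f) = -2 + f²
R(M) = -7 (R(M) = 9 - 16 = -7)
(R(20) - 405)*((-203 + L(3))*(-31 + 124) + I) = (-7 - 405)*((-203 + (-2 + 3²))*(-31 + 124) + 393) = -412*((-203 + (-2 + 9))*93 + 393) = -412*((-203 + 7)*93 + 393) = -412*(-196*93 + 393) = -412*(-18228 + 393) = -412*(-17835) = 7348020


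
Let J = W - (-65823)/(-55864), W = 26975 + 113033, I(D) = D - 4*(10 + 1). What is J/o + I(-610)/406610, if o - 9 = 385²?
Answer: 1587409881353593/1683557355701680 ≈ 0.94289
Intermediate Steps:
o = 148234 (o = 9 + 385² = 9 + 148225 = 148234)
I(D) = -44 + D (I(D) = D - 4*11 = D - 44 = -44 + D)
W = 140008
J = 7821341089/55864 (J = 140008 - (-65823)/(-55864) = 140008 - (-65823)*(-1)/55864 = 140008 - 1*65823/55864 = 140008 - 65823/55864 = 7821341089/55864 ≈ 1.4001e+5)
J/o + I(-610)/406610 = (7821341089/55864)/148234 + (-44 - 610)/406610 = (7821341089/55864)*(1/148234) - 654*1/406610 = 7821341089/8280944176 - 327/203305 = 1587409881353593/1683557355701680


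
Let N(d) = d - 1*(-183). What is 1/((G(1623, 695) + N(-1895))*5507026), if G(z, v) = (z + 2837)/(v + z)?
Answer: -1159/10914804377428 ≈ -1.0619e-10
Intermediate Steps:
N(d) = 183 + d (N(d) = d + 183 = 183 + d)
G(z, v) = (2837 + z)/(v + z)
1/((G(1623, 695) + N(-1895))*5507026) = 1/(((2837 + 1623)/(695 + 1623) + (183 - 1895))*5507026) = (1/5507026)/(4460/2318 - 1712) = (1/5507026)/((1/2318)*4460 - 1712) = (1/5507026)/(2230/1159 - 1712) = (1/5507026)/(-1981978/1159) = -1159/1981978*1/5507026 = -1159/10914804377428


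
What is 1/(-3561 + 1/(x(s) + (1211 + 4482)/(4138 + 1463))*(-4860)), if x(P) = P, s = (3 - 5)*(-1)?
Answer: 3379/58473084168 ≈ 5.7787e-8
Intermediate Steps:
s = 2 (s = -2*(-1) = 2)
1/(-3561 + 1/(x(s) + (1211 + 4482)/(4138 + 1463))*(-4860)) = 1/(-3561 + 1/(2 + (1211 + 4482)/(4138 + 1463))*(-4860)) = -1/4860/(-3561 + 1/(2 + 5693/5601)) = -1/4860/(-3561 + 1/(16895/5601)) = -1/4860/(-3561 + 5601/16895) = -1/4860/(-60157494/16895) = -16895/60157494*(-1/4860) = 3379/58473084168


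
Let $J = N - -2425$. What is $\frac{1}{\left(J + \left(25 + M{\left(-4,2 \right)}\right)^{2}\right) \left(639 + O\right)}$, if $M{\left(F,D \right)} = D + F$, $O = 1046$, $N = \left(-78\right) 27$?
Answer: $\frac{1}{1428880} \approx 6.9985 \cdot 10^{-7}$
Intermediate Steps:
$N = -2106$
$J = 319$ ($J = -2106 - -2425 = -2106 + 2425 = 319$)
$\frac{1}{\left(J + \left(25 + M{\left(-4,2 \right)}\right)^{2}\right) \left(639 + O\right)} = \frac{1}{\left(319 + \left(25 + \left(2 - 4\right)\right)^{2}\right) \left(639 + 1046\right)} = \frac{1}{\left(319 + \left(25 - 2\right)^{2}\right) 1685} = \frac{1}{\left(319 + 23^{2}\right) 1685} = \frac{1}{\left(319 + 529\right) 1685} = \frac{1}{848 \cdot 1685} = \frac{1}{1428880}$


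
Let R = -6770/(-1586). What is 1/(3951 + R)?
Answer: 793/3136528 ≈ 0.00025283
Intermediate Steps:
R = 3385/793 (R = -6770*(-1/1586) = 3385/793 ≈ 4.2686)
1/(3951 + R) = 1/(3951 + 3385/793) = 1/(3136528/793) = 793/3136528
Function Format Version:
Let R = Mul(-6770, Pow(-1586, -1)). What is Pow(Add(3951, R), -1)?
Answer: Rational(793, 3136528) ≈ 0.00025283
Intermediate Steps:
R = Rational(3385, 793) (R = Mul(-6770, Rational(-1, 1586)) = Rational(3385, 793) ≈ 4.2686)
Pow(Add(3951, R), -1) = Pow(Add(3951, Rational(3385, 793)), -1) = Pow(Rational(3136528, 793), -1) = Rational(793, 3136528)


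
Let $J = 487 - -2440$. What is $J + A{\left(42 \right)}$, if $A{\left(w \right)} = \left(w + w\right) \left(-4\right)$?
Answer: $2591$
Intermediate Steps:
$J = 2927$ ($J = 487 + 2440 = 2927$)
$A{\left(w \right)} = - 8 w$ ($A{\left(w \right)} = 2 w \left(-4\right) = - 8 w$)
$J + A{\left(42 \right)} = 2927 - 336 = 2591$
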